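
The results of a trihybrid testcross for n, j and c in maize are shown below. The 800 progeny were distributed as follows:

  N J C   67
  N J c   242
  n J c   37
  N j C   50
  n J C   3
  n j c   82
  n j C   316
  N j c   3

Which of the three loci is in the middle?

j

The two most frequent reciprocal classes, n j C and N J c, are the parental types, so the F1 was n j C / N J c.
The two rarest classes, n J C and N j c, are the double crossovers. Comparing them with the parentals, only the j allele has switched, so j is the middle locus and the order is n – j – c.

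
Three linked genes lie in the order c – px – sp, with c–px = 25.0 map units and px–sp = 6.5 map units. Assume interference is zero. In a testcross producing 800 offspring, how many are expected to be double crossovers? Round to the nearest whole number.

Map distances give recombination frequencies of 0.250 and 0.065 for the two intervals.
With no interference, expected double-crossover frequency = 0.250 × 0.065 = 0.01625.
Expected number = 0.01625 × 800 = 13.00 ≈ 13.

13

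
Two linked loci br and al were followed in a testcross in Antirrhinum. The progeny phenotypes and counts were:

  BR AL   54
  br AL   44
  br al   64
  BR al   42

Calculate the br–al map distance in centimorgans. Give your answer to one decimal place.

The two most frequent classes, BR AL (54) and br al (64), are the parental types, so the F1 was BR AL / br al.
The recombinant classes are BR al and br AL: 42 + 44 = 86.
Recombination frequency = 86/204 = 0.4216 ≈ 42.2%, i.e. 42.2 centimorgans.

42.2 centimorgans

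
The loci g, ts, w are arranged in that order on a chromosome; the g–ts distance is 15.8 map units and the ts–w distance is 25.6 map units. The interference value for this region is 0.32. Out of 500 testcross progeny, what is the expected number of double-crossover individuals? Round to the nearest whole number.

Map distances give recombination frequencies of 0.158 and 0.256 for the two intervals.
With interference 0.32 (so coincidence = 0.68), expected double-crossover frequency = 0.158 × 0.256 × 0.68 = 0.02750.
Expected number = 0.02750 × 500 = 13.75 ≈ 14.

14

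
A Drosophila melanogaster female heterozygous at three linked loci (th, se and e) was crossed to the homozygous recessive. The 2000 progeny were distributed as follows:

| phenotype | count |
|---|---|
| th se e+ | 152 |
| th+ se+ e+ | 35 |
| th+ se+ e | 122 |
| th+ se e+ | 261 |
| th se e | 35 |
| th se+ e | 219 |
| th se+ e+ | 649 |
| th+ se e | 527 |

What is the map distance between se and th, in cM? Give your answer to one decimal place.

17.2 cM

The two most frequent reciprocal classes, th+ se e and th se+ e+, are the parental types, so the F1 was th+ se e / th se+ e+.
The two rarest classes, th se e and th+ se+ e+, are the double crossovers. Comparing them with the parentals, only the th allele has switched, so th is the middle locus and the order is se – th – e.
Crossovers in the se–th interval produce the single-crossover classes th+ se+ e and th se e+ (122 + 152 = 274) plus the double crossovers (70).
RF(se–th) = (274 + 70) / 2000 = 344/2000 = 0.1720 → 17.2 cM.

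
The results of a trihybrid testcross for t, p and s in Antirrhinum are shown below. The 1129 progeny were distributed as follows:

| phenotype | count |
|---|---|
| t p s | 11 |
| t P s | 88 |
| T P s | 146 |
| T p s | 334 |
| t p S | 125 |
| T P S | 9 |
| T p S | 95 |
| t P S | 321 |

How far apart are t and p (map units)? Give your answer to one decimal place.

25.8 map units

The two most frequent reciprocal classes, T p s and t P S, are the parental types, so the F1 was T p s / t P S.
The two rarest classes, t p s and T P S, are the double crossovers. Comparing them with the parentals, only the t allele has switched, so t is the middle locus and the order is p – t – s.
Crossovers in the p–t interval produce the single-crossover classes T P s and t p S (146 + 125 = 271) plus the double crossovers (20).
RF(p–t) = (271 + 20) / 1129 = 291/1129 = 0.2578 → 25.8 map units.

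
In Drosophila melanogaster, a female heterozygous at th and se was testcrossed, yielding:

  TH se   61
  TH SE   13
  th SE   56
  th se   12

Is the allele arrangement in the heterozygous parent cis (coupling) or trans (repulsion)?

The two most frequent classes are TH se (61) and th SE (56); these are the parental (non-recombinant) types.
So the F1 carried TH se on one chromosome and th SE on the other — the recessive alleles are on opposite chromosomes (trans / repulsion).

trans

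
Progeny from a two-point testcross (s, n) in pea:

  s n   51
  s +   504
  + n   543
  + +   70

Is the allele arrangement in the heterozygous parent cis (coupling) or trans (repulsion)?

trans

The two most frequent classes are + n (543) and s + (504); these are the parental (non-recombinant) types.
So the F1 carried + n on one chromosome and s + on the other — the recessive alleles are on opposite chromosomes (trans / repulsion).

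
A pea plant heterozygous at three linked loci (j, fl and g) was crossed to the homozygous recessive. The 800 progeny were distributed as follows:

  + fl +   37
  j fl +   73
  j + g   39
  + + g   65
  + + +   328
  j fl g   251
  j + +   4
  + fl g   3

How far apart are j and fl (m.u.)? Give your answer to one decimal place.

10.4 m.u.

The two most frequent reciprocal classes, j fl g and + + +, are the parental types, so the F1 was j fl g / + + +.
The two rarest classes, + fl g and j + +, are the double crossovers. Comparing them with the parentals, only the j allele has switched, so j is the middle locus and the order is g – j – fl.
Crossovers in the j–fl interval produce the single-crossover classes j + g and + fl + (39 + 37 = 76) plus the double crossovers (7).
RF(j–fl) = (76 + 7) / 800 = 83/800 = 0.1037 → 10.4 m.u.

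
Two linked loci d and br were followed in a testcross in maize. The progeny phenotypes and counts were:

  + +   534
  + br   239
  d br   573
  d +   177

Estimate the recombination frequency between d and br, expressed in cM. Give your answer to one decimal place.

27.3 cM

The two most frequent classes, + + (534) and d br (573), are the parental types, so the F1 was + + / d br.
The recombinant classes are + br and d +: 239 + 177 = 416.
Recombination frequency = 416/1523 = 0.2731 ≈ 27.3%, i.e. 27.3 cM.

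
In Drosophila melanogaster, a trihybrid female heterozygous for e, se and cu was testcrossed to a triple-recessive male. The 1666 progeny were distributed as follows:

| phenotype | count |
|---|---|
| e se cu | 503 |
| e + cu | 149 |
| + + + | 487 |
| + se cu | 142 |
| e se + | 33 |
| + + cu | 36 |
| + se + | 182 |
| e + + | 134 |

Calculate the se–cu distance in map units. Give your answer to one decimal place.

24.0 map units

The two most frequent reciprocal classes, e se cu and + + +, are the parental types, so the F1 was e se cu / + + +.
The two rarest classes, e se + and + + cu, are the double crossovers. Comparing them with the parentals, only the cu allele has switched, so cu is the middle locus and the order is se – cu – e.
Crossovers in the se–cu interval produce the single-crossover classes e + cu and + se + (149 + 182 = 331) plus the double crossovers (69).
RF(se–cu) = (331 + 69) / 1666 = 400/1666 = 0.2401 → 24.0 map units.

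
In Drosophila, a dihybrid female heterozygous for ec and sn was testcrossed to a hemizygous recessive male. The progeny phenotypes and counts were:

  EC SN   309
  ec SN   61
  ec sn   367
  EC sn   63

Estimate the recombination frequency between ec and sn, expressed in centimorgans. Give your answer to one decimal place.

The two most frequent classes, EC SN (309) and ec sn (367), are the parental types, so the F1 was EC SN / ec sn.
The recombinant classes are EC sn and ec SN: 63 + 61 = 124.
Recombination frequency = 124/800 = 0.1550 ≈ 15.5%, i.e. 15.5 centimorgans.

15.5 centimorgans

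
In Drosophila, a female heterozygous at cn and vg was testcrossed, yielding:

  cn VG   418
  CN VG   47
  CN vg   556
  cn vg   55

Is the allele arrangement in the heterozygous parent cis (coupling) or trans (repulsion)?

The two most frequent classes are CN vg (556) and cn VG (418); these are the parental (non-recombinant) types.
So the F1 carried CN vg on one chromosome and cn VG on the other — the recessive alleles are on opposite chromosomes (trans / repulsion).

trans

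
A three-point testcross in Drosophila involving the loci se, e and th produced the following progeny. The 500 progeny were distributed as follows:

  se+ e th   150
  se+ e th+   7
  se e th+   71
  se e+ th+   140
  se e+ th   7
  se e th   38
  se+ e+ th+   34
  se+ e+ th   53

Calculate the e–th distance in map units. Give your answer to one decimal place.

27.6 map units

The two most frequent reciprocal classes, se e+ th+ and se+ e th, are the parental types, so the F1 was se e+ th+ / se+ e th.
The two rarest classes, se e+ th and se+ e th+, are the double crossovers. Comparing them with the parentals, only the th allele has switched, so th is the middle locus and the order is e – th – se.
Crossovers in the e–th interval produce the single-crossover classes se e th+ and se+ e+ th (71 + 53 = 124) plus the double crossovers (14).
RF(e–th) = (124 + 14) / 500 = 138/500 = 0.2760 → 27.6 map units.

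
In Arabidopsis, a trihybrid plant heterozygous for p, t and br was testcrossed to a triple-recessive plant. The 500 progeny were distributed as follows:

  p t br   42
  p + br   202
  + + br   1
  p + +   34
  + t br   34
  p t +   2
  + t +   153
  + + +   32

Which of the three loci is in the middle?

The two most frequent reciprocal classes, + t + and p + br, are the parental types, so the F1 was + t + / p + br.
The two rarest classes, p t + and + + br, are the double crossovers. Comparing them with the parentals, only the p allele has switched, so p is the middle locus and the order is br – p – t.

p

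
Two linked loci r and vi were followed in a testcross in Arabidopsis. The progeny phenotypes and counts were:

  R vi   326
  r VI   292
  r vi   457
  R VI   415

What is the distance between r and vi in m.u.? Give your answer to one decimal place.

41.5 m.u.

The two most frequent classes, R VI (415) and r vi (457), are the parental types, so the F1 was R VI / r vi.
The recombinant classes are R vi and r VI: 326 + 292 = 618.
Recombination frequency = 618/1490 = 0.4148 ≈ 41.5%, i.e. 41.5 m.u.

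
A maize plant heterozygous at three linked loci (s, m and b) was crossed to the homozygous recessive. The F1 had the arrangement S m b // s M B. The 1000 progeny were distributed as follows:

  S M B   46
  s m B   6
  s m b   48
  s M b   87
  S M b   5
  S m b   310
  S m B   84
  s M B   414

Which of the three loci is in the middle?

m

The two rarest classes, S M b and s m B, are the double crossovers. Comparing them with the parentals, only the m allele has switched, so m is the middle locus and the order is b – m – s.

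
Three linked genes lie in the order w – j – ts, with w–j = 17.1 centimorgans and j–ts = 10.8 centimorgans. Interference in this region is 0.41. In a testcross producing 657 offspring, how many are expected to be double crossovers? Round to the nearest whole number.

7

Map distances give recombination frequencies of 0.171 and 0.108 for the two intervals.
With interference 0.41 (so coincidence = 0.59), expected double-crossover frequency = 0.171 × 0.108 × 0.59 = 0.01090.
Expected number = 0.01090 × 657 = 7.16 ≈ 7.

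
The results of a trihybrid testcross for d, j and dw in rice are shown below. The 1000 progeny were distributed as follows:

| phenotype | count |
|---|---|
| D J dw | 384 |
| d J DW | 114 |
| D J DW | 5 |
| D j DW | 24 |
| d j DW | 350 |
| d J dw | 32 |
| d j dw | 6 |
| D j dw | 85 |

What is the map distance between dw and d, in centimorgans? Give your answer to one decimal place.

The two most frequent reciprocal classes, d j DW and D J dw, are the parental types, so the F1 was d j DW / D J dw.
The two rarest classes, d j dw and D J DW, are the double crossovers. Comparing them with the parentals, only the dw allele has switched, so dw is the middle locus and the order is d – dw – j.
Crossovers in the d–dw interval produce the single-crossover classes D j DW and d J dw (24 + 32 = 56) plus the double crossovers (11).
RF(d–dw) = (56 + 11) / 1000 = 67/1000 = 0.0670 → 6.7 centimorgans.

6.7 centimorgans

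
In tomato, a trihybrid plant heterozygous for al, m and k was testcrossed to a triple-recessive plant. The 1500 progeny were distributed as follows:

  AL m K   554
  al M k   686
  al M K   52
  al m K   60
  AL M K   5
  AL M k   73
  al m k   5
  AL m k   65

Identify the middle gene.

The two most frequent reciprocal classes, al M k and AL m K, are the parental types, so the F1 was al M k / AL m K.
The two rarest classes, al m k and AL M K, are the double crossovers. Comparing them with the parentals, only the m allele has switched, so m is the middle locus and the order is k – m – al.

m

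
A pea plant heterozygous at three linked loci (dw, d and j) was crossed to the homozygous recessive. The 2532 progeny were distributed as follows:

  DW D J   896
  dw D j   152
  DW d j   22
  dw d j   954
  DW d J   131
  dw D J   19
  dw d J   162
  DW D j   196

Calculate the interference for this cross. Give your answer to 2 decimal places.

The two most frequent reciprocal classes, DW D J and dw d j, are the parental types, so the F1 was DW D J / dw d j.
The two rarest classes, dw D J and DW d j, are the double crossovers. Comparing them with the parentals, only the dw allele has switched, so dw is the middle locus and the order is j – dw – d.
j–dw: (358 + 41)/2532 = 0.1576; dw–d: (283 + 41)/2532 = 0.1280.
Expected DCO frequency = 0.1576 × 0.1280 ≈ 0.02017; observed = 41/2532 ≈ 0.01619.
Coefficient of coincidence = 0.01619/0.02017 ≈ 0.80; interference = 1 − 0.80 = 0.20.

0.20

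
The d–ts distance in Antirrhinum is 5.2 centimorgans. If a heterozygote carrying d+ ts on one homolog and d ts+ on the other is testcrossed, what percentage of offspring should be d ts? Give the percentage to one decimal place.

A map distance of 5.2 centimorgans corresponds to a recombination frequency of 0.052.
The F1 is d+ ts / d ts+, so d ts is a recombinant gamete class with expected frequency r/2 = 0.052/2 = 0.0260.
That is 0.0260 = 2.6% of the progeny.

2.6%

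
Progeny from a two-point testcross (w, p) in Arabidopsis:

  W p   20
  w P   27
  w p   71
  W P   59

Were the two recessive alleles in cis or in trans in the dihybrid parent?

The two most frequent classes are W P (59) and w p (71); these are the parental (non-recombinant) types.
So the F1 carried W P on one chromosome and w p on the other — the recessive alleles are on the same chromosome (cis / coupling).

cis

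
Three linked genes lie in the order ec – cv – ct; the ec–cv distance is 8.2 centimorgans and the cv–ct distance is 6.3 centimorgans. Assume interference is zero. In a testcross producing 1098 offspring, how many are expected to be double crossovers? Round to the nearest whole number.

Map distances give recombination frequencies of 0.082 and 0.063 for the two intervals.
With no interference, expected double-crossover frequency = 0.082 × 0.063 = 0.00517.
Expected number = 0.00517 × 1098 = 5.67 ≈ 6.

6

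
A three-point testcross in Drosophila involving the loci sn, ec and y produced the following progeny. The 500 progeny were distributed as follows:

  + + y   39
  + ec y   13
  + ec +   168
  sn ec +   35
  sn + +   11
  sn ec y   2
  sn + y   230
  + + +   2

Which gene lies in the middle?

ec

The two most frequent reciprocal classes, + ec + and sn + y, are the parental types, so the F1 was + ec + / sn + y.
The two rarest classes, + + + and sn ec y, are the double crossovers. Comparing them with the parentals, only the ec allele has switched, so ec is the middle locus and the order is y – ec – sn.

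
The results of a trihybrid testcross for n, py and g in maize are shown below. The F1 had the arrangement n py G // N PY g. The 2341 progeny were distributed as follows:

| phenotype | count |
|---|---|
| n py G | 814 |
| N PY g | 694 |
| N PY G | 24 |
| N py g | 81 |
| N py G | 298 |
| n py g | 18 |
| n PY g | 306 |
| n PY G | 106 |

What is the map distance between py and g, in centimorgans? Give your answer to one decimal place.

The two rarest classes, n py g and N PY G, are the double crossovers. Comparing them with the parentals, only the g allele has switched, so g is the middle locus and the order is py – g – n.
Crossovers in the py–g interval produce the single-crossover classes n PY G and N py g (106 + 81 = 187) plus the double crossovers (42).
RF(py–g) = (187 + 42) / 2341 = 229/2341 = 0.0978 → 9.8 centimorgans.

9.8 centimorgans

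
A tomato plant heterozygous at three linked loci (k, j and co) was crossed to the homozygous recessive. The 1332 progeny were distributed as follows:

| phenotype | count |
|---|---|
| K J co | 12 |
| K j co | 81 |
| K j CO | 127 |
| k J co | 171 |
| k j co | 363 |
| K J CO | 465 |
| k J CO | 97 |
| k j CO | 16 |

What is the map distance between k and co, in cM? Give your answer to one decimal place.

The two most frequent reciprocal classes, K J CO and k j co, are the parental types, so the F1 was K J CO / k j co.
The two rarest classes, K J co and k j CO, are the double crossovers. Comparing them with the parentals, only the co allele has switched, so co is the middle locus and the order is j – co – k.
Crossovers in the co–k interval produce the single-crossover classes k J CO and K j co (97 + 81 = 178) plus the double crossovers (28).
RF(co–k) = (178 + 28) / 1332 = 206/1332 = 0.1547 → 15.5 cM.

15.5 cM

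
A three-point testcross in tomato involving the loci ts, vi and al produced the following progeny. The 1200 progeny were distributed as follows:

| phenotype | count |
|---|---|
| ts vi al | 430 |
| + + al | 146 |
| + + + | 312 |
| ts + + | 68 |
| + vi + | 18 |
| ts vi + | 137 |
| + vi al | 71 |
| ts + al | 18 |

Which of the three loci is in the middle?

vi

The two most frequent reciprocal classes, ts vi al and + + +, are the parental types, so the F1 was ts vi al / + + +.
The two rarest classes, ts + al and + vi +, are the double crossovers. Comparing them with the parentals, only the vi allele has switched, so vi is the middle locus and the order is al – vi – ts.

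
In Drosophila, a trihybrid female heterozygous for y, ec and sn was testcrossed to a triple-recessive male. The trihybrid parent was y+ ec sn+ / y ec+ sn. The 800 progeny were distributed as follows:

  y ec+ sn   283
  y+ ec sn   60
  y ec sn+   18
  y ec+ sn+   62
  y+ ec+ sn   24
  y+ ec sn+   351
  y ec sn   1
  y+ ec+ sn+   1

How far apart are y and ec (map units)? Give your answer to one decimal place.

The two rarest classes, y+ ec+ sn+ and y ec sn, are the double crossovers. Comparing them with the parentals, only the ec allele has switched, so ec is the middle locus and the order is y – ec – sn.
Crossovers in the y–ec interval produce the single-crossover classes y ec sn+ and y+ ec+ sn (18 + 24 = 42) plus the double crossovers (2).
RF(y–ec) = (42 + 2) / 800 = 44/800 = 0.0550 → 5.5 map units.

5.5 map units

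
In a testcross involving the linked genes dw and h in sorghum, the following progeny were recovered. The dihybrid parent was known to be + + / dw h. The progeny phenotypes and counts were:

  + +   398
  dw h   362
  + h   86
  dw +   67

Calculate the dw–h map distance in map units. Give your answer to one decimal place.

16.8 map units

The recombinant classes are + h and dw +: 86 + 67 = 153.
Recombination frequency = 153/913 = 0.1676 ≈ 16.8%, i.e. 16.8 map units.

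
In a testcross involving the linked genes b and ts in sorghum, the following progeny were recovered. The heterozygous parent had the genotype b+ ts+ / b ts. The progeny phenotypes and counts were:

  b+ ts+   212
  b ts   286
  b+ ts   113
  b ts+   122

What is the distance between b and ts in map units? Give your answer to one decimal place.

The recombinant classes are b+ ts and b ts+: 113 + 122 = 235.
Recombination frequency = 235/733 = 0.3206 ≈ 32.1%, i.e. 32.1 map units.

32.1 map units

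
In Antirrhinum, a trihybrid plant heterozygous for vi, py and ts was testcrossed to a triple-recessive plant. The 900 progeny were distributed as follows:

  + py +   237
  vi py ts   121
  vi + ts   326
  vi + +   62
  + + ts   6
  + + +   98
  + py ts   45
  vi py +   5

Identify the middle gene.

vi

The two most frequent reciprocal classes, vi + ts and + py +, are the parental types, so the F1 was vi + ts / + py +.
The two rarest classes, + + ts and vi py +, are the double crossovers. Comparing them with the parentals, only the vi allele has switched, so vi is the middle locus and the order is py – vi – ts.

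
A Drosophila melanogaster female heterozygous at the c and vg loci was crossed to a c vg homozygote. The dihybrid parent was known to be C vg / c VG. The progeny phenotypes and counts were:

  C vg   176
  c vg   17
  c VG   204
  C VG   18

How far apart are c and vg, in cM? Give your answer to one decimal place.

The recombinant classes are C VG and c vg: 18 + 17 = 35.
Recombination frequency = 35/415 = 0.0843 ≈ 8.4%, i.e. 8.4 cM.

8.4 cM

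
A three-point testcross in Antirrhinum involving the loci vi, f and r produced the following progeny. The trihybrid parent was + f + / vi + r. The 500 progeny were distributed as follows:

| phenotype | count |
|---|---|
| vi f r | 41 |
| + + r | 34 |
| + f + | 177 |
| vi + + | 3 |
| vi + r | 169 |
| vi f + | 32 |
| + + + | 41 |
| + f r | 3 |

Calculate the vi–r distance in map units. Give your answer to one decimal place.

The two rarest classes, + f r and vi + +, are the double crossovers. Comparing them with the parentals, only the r allele has switched, so r is the middle locus and the order is vi – r – f.
Crossovers in the vi–r interval produce the single-crossover classes vi f + and + + r (32 + 34 = 66) plus the double crossovers (6).
RF(vi–r) = (66 + 6) / 500 = 72/500 = 0.1440 → 14.4 map units.

14.4 map units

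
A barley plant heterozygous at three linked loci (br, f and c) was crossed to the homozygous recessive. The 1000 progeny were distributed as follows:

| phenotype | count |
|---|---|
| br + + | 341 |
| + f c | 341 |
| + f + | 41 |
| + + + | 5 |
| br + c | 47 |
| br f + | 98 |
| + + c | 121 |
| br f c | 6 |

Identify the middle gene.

The two most frequent reciprocal classes, br + + and + f c, are the parental types, so the F1 was br + + / + f c.
The two rarest classes, + + + and br f c, are the double crossovers. Comparing them with the parentals, only the br allele has switched, so br is the middle locus and the order is f – br – c.

br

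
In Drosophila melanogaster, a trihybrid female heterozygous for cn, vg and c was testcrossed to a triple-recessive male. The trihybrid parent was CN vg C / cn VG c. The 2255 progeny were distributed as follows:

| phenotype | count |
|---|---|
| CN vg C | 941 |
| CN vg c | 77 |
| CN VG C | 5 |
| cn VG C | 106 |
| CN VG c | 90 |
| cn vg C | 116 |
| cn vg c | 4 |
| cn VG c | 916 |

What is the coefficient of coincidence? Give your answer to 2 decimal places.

The two rarest classes, CN VG C and cn vg c, are the double crossovers. Comparing them with the parentals, only the vg allele has switched, so vg is the middle locus and the order is c – vg – cn.
c–vg: (183 + 9)/2255 = 0.0851; vg–cn: (206 + 9)/2255 = 0.0953.
Expected DCO frequency = 0.0851 × 0.0953 ≈ 0.00811; observed = 9/2255 ≈ 0.00399.
Coefficient of coincidence = 0.00399/0.00811 ≈ 0.49.

0.49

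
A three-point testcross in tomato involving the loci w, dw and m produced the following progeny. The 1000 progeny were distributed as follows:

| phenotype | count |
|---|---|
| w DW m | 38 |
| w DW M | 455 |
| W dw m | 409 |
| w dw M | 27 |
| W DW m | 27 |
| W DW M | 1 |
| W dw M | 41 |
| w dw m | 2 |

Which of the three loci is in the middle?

w

The two most frequent reciprocal classes, w DW M and W dw m, are the parental types, so the F1 was w DW M / W dw m.
The two rarest classes, W DW M and w dw m, are the double crossovers. Comparing them with the parentals, only the w allele has switched, so w is the middle locus and the order is dw – w – m.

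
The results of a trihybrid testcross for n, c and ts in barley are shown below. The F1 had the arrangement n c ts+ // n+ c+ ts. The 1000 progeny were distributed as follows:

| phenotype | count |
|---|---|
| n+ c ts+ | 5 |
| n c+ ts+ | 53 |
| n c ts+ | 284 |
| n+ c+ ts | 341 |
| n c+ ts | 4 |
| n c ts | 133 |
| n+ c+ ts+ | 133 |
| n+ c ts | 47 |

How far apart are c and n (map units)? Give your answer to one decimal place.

10.9 map units

The two rarest classes, n+ c ts+ and n c+ ts, are the double crossovers. Comparing them with the parentals, only the n allele has switched, so n is the middle locus and the order is c – n – ts.
Crossovers in the c–n interval produce the single-crossover classes n c+ ts+ and n+ c ts (53 + 47 = 100) plus the double crossovers (9).
RF(c–n) = (100 + 9) / 1000 = 109/1000 = 0.1090 → 10.9 map units.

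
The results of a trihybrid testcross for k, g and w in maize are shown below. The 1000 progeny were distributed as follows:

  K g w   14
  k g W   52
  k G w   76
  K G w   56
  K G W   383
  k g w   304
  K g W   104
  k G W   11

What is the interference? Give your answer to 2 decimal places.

0.08

The two most frequent reciprocal classes, K G W and k g w, are the parental types, so the F1 was K G W / k g w.
The two rarest classes, k G W and K g w, are the double crossovers. Comparing them with the parentals, only the k allele has switched, so k is the middle locus and the order is w – k – g.
w–k: (108 + 25)/1000 = 0.1330; k–g: (180 + 25)/1000 = 0.2050.
Expected DCO frequency = 0.1330 × 0.2050 ≈ 0.02727; observed = 25/1000 ≈ 0.02500.
Coefficient of coincidence = 0.02500/0.02727 ≈ 0.92; interference = 1 − 0.92 = 0.08.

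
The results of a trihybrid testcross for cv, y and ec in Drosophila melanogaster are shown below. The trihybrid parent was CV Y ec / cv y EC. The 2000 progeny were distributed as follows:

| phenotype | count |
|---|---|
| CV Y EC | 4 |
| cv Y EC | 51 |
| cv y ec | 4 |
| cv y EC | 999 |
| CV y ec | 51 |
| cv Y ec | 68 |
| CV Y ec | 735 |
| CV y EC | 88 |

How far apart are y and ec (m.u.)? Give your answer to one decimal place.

5.5 m.u.

The two rarest classes, CV Y EC and cv y ec, are the double crossovers. Comparing them with the parentals, only the ec allele has switched, so ec is the middle locus and the order is y – ec – cv.
Crossovers in the y–ec interval produce the single-crossover classes CV y ec and cv Y EC (51 + 51 = 102) plus the double crossovers (8).
RF(y–ec) = (102 + 8) / 2000 = 110/2000 = 0.0550 → 5.5 m.u.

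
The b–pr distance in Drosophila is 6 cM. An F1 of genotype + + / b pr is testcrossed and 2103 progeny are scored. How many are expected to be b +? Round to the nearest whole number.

A map distance of 6 cM corresponds to a recombination frequency of 0.060.
The F1 is + + / b pr, so b + is a recombinant gamete class with expected frequency r/2 = 0.060/2 = 0.0300.
Expected number = 0.0300 × 2103 = 63.09 ≈ 63.

63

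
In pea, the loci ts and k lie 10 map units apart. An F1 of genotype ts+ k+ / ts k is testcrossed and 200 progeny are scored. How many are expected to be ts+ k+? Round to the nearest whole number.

90

A map distance of 10 map units corresponds to a recombination frequency of 0.100.
The F1 is ts+ k+ / ts k, so ts+ k+ is a parental gamete class with expected frequency (1 − r)/2 = 0.900/2 = 0.4500.
Expected number = 0.4500 × 200 = 90.00 ≈ 90.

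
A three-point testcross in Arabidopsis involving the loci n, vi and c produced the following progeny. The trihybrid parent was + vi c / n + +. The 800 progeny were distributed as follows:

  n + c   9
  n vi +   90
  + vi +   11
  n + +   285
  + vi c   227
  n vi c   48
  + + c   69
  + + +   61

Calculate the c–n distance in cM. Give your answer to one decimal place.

16.1 cM

The two rarest classes, + vi + and n + c, are the double crossovers. Comparing them with the parentals, only the c allele has switched, so c is the middle locus and the order is vi – c – n.
Crossovers in the c–n interval produce the single-crossover classes n vi c and + + + (48 + 61 = 109) plus the double crossovers (20).
RF(c–n) = (109 + 20) / 800 = 129/800 = 0.1613 → 16.1 cM.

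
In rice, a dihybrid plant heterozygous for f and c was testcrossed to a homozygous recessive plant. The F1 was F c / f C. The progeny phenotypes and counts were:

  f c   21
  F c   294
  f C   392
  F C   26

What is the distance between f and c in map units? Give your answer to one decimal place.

6.4 map units

The recombinant classes are F C and f c: 26 + 21 = 47.
Recombination frequency = 47/733 = 0.0641 ≈ 6.4%, i.e. 6.4 map units.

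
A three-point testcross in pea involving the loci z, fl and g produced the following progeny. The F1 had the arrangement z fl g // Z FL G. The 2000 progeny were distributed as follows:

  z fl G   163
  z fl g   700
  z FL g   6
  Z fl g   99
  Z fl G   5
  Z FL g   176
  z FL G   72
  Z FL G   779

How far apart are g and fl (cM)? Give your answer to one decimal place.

17.5 cM

The two rarest classes, z FL g and Z fl G, are the double crossovers. Comparing them with the parentals, only the fl allele has switched, so fl is the middle locus and the order is z – fl – g.
Crossovers in the fl–g interval produce the single-crossover classes z fl G and Z FL g (163 + 176 = 339) plus the double crossovers (11).
RF(fl–g) = (339 + 11) / 2000 = 350/2000 = 0.1750 → 17.5 cM.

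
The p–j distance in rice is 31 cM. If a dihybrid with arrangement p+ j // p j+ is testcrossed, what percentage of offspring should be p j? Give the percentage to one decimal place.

A map distance of 31 cM corresponds to a recombination frequency of 0.310.
The F1 is p+ j / p j+, so p j is a recombinant gamete class with expected frequency r/2 = 0.310/2 = 0.1550.
That is 0.1550 = 15.5% of the progeny.

15.5%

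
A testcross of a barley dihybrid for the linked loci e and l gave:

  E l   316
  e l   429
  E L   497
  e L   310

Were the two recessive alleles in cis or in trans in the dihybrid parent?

cis

The two most frequent classes are E L (497) and e l (429); these are the parental (non-recombinant) types.
So the F1 carried E L on one chromosome and e l on the other — the recessive alleles are on the same chromosome (cis / coupling).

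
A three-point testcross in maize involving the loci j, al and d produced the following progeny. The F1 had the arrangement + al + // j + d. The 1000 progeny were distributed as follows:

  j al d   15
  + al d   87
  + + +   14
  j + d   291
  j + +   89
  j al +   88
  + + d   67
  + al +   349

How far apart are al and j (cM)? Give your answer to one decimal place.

The two rarest classes, + + + and j al d, are the double crossovers. Comparing them with the parentals, only the al allele has switched, so al is the middle locus and the order is j – al – d.
Crossovers in the j–al interval produce the single-crossover classes j al + and + + d (88 + 67 = 155) plus the double crossovers (29).
RF(j–al) = (155 + 29) / 1000 = 184/1000 = 0.1840 → 18.4 cM.

18.4 cM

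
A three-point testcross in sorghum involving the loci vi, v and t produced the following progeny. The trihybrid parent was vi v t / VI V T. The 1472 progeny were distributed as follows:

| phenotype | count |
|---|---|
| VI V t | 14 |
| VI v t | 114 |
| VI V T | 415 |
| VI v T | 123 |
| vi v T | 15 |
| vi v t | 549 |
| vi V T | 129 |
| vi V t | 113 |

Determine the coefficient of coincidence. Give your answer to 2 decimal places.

The two rarest classes, vi v T and VI V t, are the double crossovers. Comparing them with the parentals, only the t allele has switched, so t is the middle locus and the order is vi – t – v.
vi–t: (243 + 29)/1472 = 0.1848; t–v: (236 + 29)/1472 = 0.1800.
Expected DCO frequency = 0.1848 × 0.1800 ≈ 0.03326; observed = 29/1472 ≈ 0.01970.
Coefficient of coincidence = 0.01970/0.03326 ≈ 0.59.

0.59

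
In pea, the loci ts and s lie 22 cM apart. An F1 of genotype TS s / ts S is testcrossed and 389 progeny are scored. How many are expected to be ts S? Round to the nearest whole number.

A map distance of 22 cM corresponds to a recombination frequency of 0.220.
The F1 is TS s / ts S, so ts S is a parental gamete class with expected frequency (1 − r)/2 = 0.780/2 = 0.3900.
Expected number = 0.3900 × 389 = 151.71 ≈ 152.

152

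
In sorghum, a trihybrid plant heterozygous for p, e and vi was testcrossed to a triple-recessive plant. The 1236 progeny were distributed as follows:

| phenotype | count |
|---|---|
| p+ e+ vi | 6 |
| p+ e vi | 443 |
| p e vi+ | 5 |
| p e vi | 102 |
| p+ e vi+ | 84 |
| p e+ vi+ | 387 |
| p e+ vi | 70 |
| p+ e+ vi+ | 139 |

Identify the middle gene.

The two most frequent reciprocal classes, p+ e vi and p e+ vi+, are the parental types, so the F1 was p+ e vi / p e+ vi+.
The two rarest classes, p+ e+ vi and p e vi+, are the double crossovers. Comparing them with the parentals, only the e allele has switched, so e is the middle locus and the order is vi – e – p.

e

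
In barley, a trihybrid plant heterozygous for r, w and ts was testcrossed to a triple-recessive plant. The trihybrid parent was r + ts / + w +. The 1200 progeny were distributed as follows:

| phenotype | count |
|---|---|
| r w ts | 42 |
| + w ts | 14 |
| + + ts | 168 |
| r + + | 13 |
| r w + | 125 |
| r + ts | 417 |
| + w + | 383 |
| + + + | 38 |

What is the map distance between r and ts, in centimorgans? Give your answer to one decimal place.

The two rarest classes, r + + and + w ts, are the double crossovers. Comparing them with the parentals, only the ts allele has switched, so ts is the middle locus and the order is r – ts – w.
Crossovers in the r–ts interval produce the single-crossover classes + + ts and r w + (168 + 125 = 293) plus the double crossovers (27).
RF(r–ts) = (293 + 27) / 1200 = 320/1200 = 0.2667 → 26.7 centimorgans.

26.7 centimorgans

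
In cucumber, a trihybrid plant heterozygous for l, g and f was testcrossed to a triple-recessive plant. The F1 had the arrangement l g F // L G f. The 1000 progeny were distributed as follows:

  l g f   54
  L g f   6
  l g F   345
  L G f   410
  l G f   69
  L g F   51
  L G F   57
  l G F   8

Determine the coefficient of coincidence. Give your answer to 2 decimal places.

The two rarest classes, l G F and L g f, are the double crossovers. Comparing them with the parentals, only the g allele has switched, so g is the middle locus and the order is l – g – f.
l–g: (120 + 14)/1000 = 0.1340; g–f: (111 + 14)/1000 = 0.1250.
Expected DCO frequency = 0.1340 × 0.1250 ≈ 0.01675; observed = 14/1000 ≈ 0.01400.
Coefficient of coincidence = 0.01400/0.01675 ≈ 0.84.

0.84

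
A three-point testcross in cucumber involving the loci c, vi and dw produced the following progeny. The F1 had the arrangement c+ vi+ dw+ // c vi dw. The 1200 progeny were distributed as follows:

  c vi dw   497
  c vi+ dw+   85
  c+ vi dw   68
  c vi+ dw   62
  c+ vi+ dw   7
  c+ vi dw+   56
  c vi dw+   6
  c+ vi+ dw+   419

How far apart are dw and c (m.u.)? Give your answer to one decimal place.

The two rarest classes, c+ vi+ dw and c vi dw+, are the double crossovers. Comparing them with the parentals, only the dw allele has switched, so dw is the middle locus and the order is c – dw – vi.
Crossovers in the c–dw interval produce the single-crossover classes c vi+ dw+ and c+ vi dw (85 + 68 = 153) plus the double crossovers (13).
RF(c–dw) = (153 + 13) / 1200 = 166/1200 = 0.1383 → 13.8 m.u.

13.8 m.u.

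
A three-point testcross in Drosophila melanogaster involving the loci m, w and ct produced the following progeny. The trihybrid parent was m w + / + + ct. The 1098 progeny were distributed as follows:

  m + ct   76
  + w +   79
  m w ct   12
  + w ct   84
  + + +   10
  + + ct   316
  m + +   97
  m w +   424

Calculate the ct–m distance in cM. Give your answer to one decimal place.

16.1 cM

The two rarest classes, m w ct and + + +, are the double crossovers. Comparing them with the parentals, only the ct allele has switched, so ct is the middle locus and the order is m – ct – w.
Crossovers in the m–ct interval produce the single-crossover classes + w + and m + ct (79 + 76 = 155) plus the double crossovers (22).
RF(m–ct) = (155 + 22) / 1098 = 177/1098 = 0.1612 → 16.1 cM.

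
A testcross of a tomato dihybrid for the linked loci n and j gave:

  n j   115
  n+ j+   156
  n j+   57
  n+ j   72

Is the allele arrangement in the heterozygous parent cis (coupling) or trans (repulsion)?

cis

The two most frequent classes are n+ j+ (156) and n j (115); these are the parental (non-recombinant) types.
So the F1 carried n+ j+ on one chromosome and n j on the other — the recessive alleles are on the same chromosome (cis / coupling).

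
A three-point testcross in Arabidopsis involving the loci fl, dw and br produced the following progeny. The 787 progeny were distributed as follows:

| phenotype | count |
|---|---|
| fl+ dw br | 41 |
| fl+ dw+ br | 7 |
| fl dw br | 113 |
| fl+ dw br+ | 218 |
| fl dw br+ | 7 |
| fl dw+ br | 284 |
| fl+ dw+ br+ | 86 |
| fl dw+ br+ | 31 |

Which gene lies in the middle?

The two most frequent reciprocal classes, fl dw+ br and fl+ dw br+, are the parental types, so the F1 was fl dw+ br / fl+ dw br+.
The two rarest classes, fl+ dw+ br and fl dw br+, are the double crossovers. Comparing them with the parentals, only the fl allele has switched, so fl is the middle locus and the order is br – fl – dw.

fl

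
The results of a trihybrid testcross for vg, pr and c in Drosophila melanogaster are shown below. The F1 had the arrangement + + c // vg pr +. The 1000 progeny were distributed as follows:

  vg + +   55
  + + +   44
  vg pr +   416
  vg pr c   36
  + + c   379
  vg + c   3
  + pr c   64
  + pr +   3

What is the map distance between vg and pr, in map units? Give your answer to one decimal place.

The two rarest classes, vg + c and + pr +, are the double crossovers. Comparing them with the parentals, only the vg allele has switched, so vg is the middle locus and the order is pr – vg – c.
Crossovers in the pr–vg interval produce the single-crossover classes + pr c and vg + + (64 + 55 = 119) plus the double crossovers (6).
RF(pr–vg) = (119 + 6) / 1000 = 125/1000 = 0.1250 → 12.5 map units.

12.5 map units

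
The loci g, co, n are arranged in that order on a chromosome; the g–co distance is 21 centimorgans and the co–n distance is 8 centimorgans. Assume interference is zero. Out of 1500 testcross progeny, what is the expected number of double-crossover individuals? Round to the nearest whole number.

Map distances give recombination frequencies of 0.210 and 0.080 for the two intervals.
With no interference, expected double-crossover frequency = 0.210 × 0.080 = 0.01680.
Expected number = 0.01680 × 1500 = 25.20 ≈ 25.

25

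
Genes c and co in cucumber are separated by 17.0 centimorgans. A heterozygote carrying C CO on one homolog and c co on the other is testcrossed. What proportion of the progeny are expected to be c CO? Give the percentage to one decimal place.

8.5%

A map distance of 17.0 centimorgans corresponds to a recombination frequency of 0.170.
The F1 is C CO / c co, so c CO is a recombinant gamete class with expected frequency r/2 = 0.170/2 = 0.0850.
That is 0.0850 = 8.5% of the progeny.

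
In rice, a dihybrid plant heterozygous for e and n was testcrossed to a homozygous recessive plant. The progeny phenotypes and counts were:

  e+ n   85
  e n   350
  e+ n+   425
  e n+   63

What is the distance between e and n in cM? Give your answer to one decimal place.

16.0 cM

The two most frequent classes, e+ n+ (425) and e n (350), are the parental types, so the F1 was e+ n+ / e n.
The recombinant classes are e+ n and e n+: 85 + 63 = 148.
Recombination frequency = 148/923 = 0.1603 ≈ 16.0%, i.e. 16.0 cM.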